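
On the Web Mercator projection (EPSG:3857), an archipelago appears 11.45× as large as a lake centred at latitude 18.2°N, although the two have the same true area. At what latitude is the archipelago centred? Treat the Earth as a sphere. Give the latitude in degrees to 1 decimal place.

For equal true areas on Mercator, apparent areas scale as sec²φ, so the ratio is cos²φ₂ / cos²φ₁.
cos²φ₂ / cos²φ₁ = 11.45  ⇒  cos φ₁ = cos 18.2° / √11.45 = 0.9500/3.384 = 0.2807.
φ₁ = arccos(0.2807) ≈ 73.7°.

73.7°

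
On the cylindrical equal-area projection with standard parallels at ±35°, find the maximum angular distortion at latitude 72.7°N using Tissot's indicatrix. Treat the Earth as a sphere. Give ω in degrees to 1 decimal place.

Cylindrical equal-area (φ₀ = 35°): h = cos φ / cos 35° along meridians, k = cos 35° / cos φ along parallels; h·k = 1.
At 72.7°: h = 0.3630, k = 2.755; principal scales a = 2.755, b = 0.3630.
sin(ω/2) = (a − b)/(a + b) = 2.392/3.118 = 0.7671, so ω = 2 arcsin(0.7671) ≈ 100.2°.

100.2°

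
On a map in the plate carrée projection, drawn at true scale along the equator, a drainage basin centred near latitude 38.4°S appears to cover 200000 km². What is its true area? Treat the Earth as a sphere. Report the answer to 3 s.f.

Plate carrée maps x = Rλ, y = Rφ. The meridian scale is h = 1 and the parallel scale is k = 1/cos φ = sec φ.
Areal scale = h·k = 1 × sec φ; at 38.4°, h = 1.000, k = 1.276, so h·k = 1.276.
True area = apparent / (areal scale) = 200000 / 1.276 ≈ 157000 km².

157000 km²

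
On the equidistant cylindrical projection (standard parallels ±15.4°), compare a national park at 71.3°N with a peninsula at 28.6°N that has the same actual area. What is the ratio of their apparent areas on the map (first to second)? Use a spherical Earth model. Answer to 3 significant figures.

2.74

In the equirectangular projection with standard parallel φ₀ = 15.4° (x = Rλ cos φ₀, y = Rφ), meridians are true-scale (h = 1) and the parallel scale is k = cos φ₀ / cos φ.
Areal scale at 71.3°: h·k = 1.000 × 3.007 = 3.007.
Areal scale at 28.6°: h·k = 1.000 × 1.098 = 1.098.
Ratio = 3.007/1.098 ≈ 2.74.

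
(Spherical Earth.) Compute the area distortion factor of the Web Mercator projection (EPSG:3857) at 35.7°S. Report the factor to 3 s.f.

1.52

For Mercator, h = k = sec φ (a conformal cylindrical projection has a single point scale, 1/cos φ).
Areal scale = k² = sec²φ = 1/cos²(35.7°) = 1/0.8121² = 1.516.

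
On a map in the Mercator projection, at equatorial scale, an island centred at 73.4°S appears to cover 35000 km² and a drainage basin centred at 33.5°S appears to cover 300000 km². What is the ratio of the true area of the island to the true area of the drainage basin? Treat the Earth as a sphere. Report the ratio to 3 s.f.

0.0137

On Mercator the areal scale is sec²φ, so true area = apparent × cos²φ.
True area of island: 35000 × cos²(73.4°) = 35000 × 0.08162 = 2857 km².
True area of drainage basin: 300000 × cos²(33.5°) = 300000 × 0.6954 = 208600 km².
Ratio = 2857 / 208600 ≈ 0.0137.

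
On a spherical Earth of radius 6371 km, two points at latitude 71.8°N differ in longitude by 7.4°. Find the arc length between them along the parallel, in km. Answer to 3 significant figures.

257 km

Arc length along a parallel = R cos φ · Δλ (with Δλ in radians).
= 6371 × cos 71.8° × (7.4° × π/180) = 6371 × 0.3123 × 0.1292 ≈ 257 km.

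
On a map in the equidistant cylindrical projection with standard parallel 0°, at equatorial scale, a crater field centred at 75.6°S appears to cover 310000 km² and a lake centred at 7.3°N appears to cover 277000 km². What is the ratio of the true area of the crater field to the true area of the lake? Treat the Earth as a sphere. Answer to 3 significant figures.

Plate carrée has h = 1 and k = sec φ, giving areal scale sec φ; true area = (apparent area) · cos φ.
True area of crater field: 310000 × cos(75.6°) = 310000 × 0.2487 = 77090 km².
True area of lake: 277000 × cos(7.3°) = 277000 × 0.9919 = 274800 km².
Ratio = 77090 / 274800 ≈ 0.281.

0.281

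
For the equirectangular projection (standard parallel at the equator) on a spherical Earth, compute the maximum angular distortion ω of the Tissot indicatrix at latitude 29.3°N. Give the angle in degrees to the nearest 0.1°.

7.8°

In the plate carrée (x = Rλ, y = Rφ), meridians are true-scale (h = 1) and parallels are stretched by k = sec φ.
At 29.3°: h = 1.000, k = 1.147; principal scales a = 1.147, b = 1.000.
sin(ω/2) = (a − b)/(a + b) = 0.1467/2.147 = 0.06834, so ω = 2 arcsin(0.06834) ≈ 7.8°.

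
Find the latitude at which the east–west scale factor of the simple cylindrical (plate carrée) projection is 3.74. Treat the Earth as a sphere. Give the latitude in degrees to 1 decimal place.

74.5°

Plate carrée: h = 1, k = sec φ along parallels.
sec φ = 3.74  ⇒  cos φ = 0.2674  ⇒  φ ≈ 74.5°.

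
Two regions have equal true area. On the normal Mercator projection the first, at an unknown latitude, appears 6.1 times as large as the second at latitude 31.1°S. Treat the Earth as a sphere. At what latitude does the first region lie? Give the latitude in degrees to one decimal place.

For equal true areas on Mercator, apparent areas scale as sec²φ, so the ratio is cos²φ₂ / cos²φ₁.
cos²φ₂ / cos²φ₁ = 6.1  ⇒  cos φ₁ = cos 31.1° / √6.1 = 0.8563/2.470 = 0.3467.
φ₁ = arccos(0.3467) ≈ 69.7°.

69.7°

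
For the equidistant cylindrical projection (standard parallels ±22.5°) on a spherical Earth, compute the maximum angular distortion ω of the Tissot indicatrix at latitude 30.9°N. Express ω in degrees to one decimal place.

With standard parallel φ₀ = 22.5°, the equirectangular projection gives x = Rλ cos φ₀, y = Rφ, so h = 1 and k = cos 22.5° / cos φ.
At 30.9°: h = 1.000, k = 1.077; principal scales a = 1.077, b = 1.000.
sin(ω/2) = (a − b)/(a + b) = 0.07670/2.077 = 0.03693, so ω = 2 arcsin(0.03693) ≈ 4.2°.

4.2°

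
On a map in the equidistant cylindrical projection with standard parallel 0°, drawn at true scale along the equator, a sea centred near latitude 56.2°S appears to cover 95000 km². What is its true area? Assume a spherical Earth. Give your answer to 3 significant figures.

For the equirectangular projection with φ₀ = 0 (plate carrée), h = 1 along meridians and k = sec φ along parallels.
Areal scale = h·k = 1 × sec φ; at 56.2°, h = 1.000, k = 1.798, so h·k = 1.798.
True area = apparent / (areal scale) = 95000 / 1.798 ≈ 52800 km².

52800 km²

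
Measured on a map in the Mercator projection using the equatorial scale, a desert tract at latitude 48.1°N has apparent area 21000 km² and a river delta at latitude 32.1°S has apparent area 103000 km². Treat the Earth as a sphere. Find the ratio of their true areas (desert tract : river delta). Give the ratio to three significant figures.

0.127

On Mercator the areal scale is sec²φ, so true area = apparent × cos²φ.
True area of desert tract: 21000 × cos²(48.1°) = 21000 × 0.4460 = 9366 km².
True area of river delta: 103000 × cos²(32.1°) = 103000 × 0.7176 = 73910 km².
Ratio = 9366 / 73910 ≈ 0.127.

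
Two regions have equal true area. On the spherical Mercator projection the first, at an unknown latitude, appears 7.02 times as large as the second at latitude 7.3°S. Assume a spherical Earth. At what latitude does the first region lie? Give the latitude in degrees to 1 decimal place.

68.0°

Mercator areal scale is sec²φ, so apparent-area ratio = sec²φ₁ / sec²φ₂ = cos²φ₂ / cos²φ₁.
cos²φ₂ / cos²φ₁ = 7.02  ⇒  cos φ₁ = cos 7.3° / √7.02 = 0.9919/2.650 = 0.3744.
φ₁ = arccos(0.3744) ≈ 68.0°.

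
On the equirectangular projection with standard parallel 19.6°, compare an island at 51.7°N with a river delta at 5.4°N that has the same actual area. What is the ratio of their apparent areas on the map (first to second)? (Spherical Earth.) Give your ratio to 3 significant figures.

1.61

With standard parallel φ₀ = 19.6°, the equirectangular projection gives x = Rλ cos φ₀, y = Rφ, so h = 1 and k = cos 19.6° / cos φ.
Areal scale at 51.7°: h·k = 1.000 × 1.520 = 1.520.
Areal scale at 5.4°: h·k = 1.000 × 0.9463 = 0.9463.
Ratio = 1.520/0.9463 ≈ 1.61.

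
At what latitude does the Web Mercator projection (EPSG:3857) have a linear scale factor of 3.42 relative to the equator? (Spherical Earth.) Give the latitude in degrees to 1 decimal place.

73.0°

Mercator scale is k = sec φ = 1/cos φ.
1/cos φ = 3.42  ⇒  cos φ = 0.2924  ⇒  φ = arccos(0.2924) ≈ 73.0°.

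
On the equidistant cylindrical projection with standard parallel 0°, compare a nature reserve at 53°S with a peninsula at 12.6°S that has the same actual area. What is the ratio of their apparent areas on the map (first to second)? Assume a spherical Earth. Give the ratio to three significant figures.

Plate carrée maps x = Rλ, y = Rφ. The meridian scale is h = 1 and the parallel scale is k = 1/cos φ = sec φ.
Areal scale at 53°: h·k = 1.000 × 1.662 = 1.662.
Areal scale at 12.6°: h·k = 1.000 × 1.025 = 1.025.
Ratio = 1.662/1.025 ≈ 1.62.

1.62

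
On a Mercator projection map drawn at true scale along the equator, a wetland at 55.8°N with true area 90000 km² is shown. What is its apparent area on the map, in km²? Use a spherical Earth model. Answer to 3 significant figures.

285000 km²

The Mercator projection is conformal; its linear scale factor is the same in every direction and equals sec φ = 1/cos φ.
Areal scale = k² = sec²φ = 1/cos²(55.8°) = 1/0.5621² = 3.165.
Apparent area = 90000 × 3.165 ≈ 285000 km².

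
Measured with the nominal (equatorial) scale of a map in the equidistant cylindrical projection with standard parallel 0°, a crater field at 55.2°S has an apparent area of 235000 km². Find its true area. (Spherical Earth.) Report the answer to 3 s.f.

In the plate carrée (x = Rλ, y = Rφ), meridians are true-scale (h = 1) and parallels are stretched by k = sec φ.
Areal scale = h·k = 1 × sec φ; at 55.2°, h = 1.000, k = 1.752, so h·k = 1.752.
True area = apparent / (areal scale) = 235000 / 1.752 ≈ 134000 km².

134000 km²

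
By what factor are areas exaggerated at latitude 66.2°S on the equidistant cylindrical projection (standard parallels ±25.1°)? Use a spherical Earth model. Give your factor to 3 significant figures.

2.24

In the equirectangular projection with standard parallel φ₀ = 25.1° (x = Rλ cos φ₀, y = Rφ), meridians are true-scale (h = 1) and the parallel scale is k = cos φ₀ / cos φ.
Areal scale = h·k = 1 × cos φ₀ / cos φ; at 66.2°, h = 1.000, k = 2.244, so h·k = 2.244.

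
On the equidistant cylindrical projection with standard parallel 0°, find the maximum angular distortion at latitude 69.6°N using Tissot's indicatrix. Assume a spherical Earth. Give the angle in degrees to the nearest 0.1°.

57.8°

Plate carrée maps x = Rλ, y = Rφ. The meridian scale is h = 1 and the parallel scale is k = 1/cos φ = sec φ.
At 69.6°: h = 1.000, k = 2.869; principal scales a = 2.869, b = 1.000.
sin(ω/2) = (a − b)/(a + b) = 1.869/3.869 = 0.4831, so ω = 2 arcsin(0.4831) ≈ 57.8°.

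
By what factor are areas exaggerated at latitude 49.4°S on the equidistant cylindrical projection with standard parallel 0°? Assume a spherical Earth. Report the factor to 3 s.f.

In the plate carrée (x = Rλ, y = Rφ), meridians are true-scale (h = 1) and parallels are stretched by k = sec φ.
Areal scale = h·k = 1 × sec φ; at 49.4°, h = 1.000, k = 1.537, so h·k = 1.537.

1.54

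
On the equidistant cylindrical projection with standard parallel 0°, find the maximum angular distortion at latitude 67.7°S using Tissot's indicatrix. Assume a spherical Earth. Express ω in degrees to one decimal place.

53.5°

Plate carrée maps x = Rλ, y = Rφ. The meridian scale is h = 1 and the parallel scale is k = 1/cos φ = sec φ.
At 67.7°: h = 1.000, k = 2.635; principal scales a = 2.635, b = 1.000.
sin(ω/2) = (a − b)/(a + b) = 1.635/3.635 = 0.4498, so ω = 2 arcsin(0.4498) ≈ 53.5°.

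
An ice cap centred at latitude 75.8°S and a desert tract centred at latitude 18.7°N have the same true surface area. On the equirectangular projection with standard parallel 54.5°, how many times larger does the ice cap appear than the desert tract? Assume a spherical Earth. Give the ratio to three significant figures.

3.86

In the equirectangular projection with standard parallel φ₀ = 54.5° (x = Rλ cos φ₀, y = Rφ), meridians are true-scale (h = 1) and the parallel scale is k = cos φ₀ / cos φ.
Areal scale at 75.8°: h·k = 1.000 × 2.367 = 2.367.
Areal scale at 18.7°: h·k = 1.000 × 0.6131 = 0.6131.
Ratio = 2.367/0.6131 ≈ 3.86.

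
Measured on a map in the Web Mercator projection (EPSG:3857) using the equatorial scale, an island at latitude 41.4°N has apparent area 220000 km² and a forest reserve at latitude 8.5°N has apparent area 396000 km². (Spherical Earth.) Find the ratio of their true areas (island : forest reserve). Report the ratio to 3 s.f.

0.320

Since Mercator area scale is 1/cos²φ, the true area equals the apparent area multiplied by cos²φ.
True area of island: 220000 × cos²(41.4°) = 220000 × 0.5627 = 123800 km².
True area of forest reserve: 396000 × cos²(8.5°) = 396000 × 0.9782 = 387300 km².
Ratio = 123800 / 387300 ≈ 0.320.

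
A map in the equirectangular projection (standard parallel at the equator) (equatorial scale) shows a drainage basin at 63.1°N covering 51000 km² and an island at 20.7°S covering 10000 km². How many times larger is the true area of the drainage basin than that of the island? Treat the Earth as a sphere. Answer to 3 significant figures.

2.47

On the plate carrée, areal scale = h·k = 1 × sec φ, so true area = apparent × cos φ.
True area of drainage basin: 51000 × cos(63.1°) = 51000 × 0.4524 = 23070 km².
True area of island: 10000 × cos(20.7°) = 10000 × 0.9354 = 9354 km².
Ratio = 23070 / 9354 ≈ 2.47.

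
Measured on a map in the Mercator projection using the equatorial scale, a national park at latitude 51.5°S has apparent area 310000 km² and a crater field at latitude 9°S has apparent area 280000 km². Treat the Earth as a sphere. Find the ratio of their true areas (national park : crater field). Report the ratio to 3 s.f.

Since Mercator area scale is 1/cos²φ, the true area equals the apparent area multiplied by cos²φ.
True area of national park: 310000 × cos²(51.5°) = 310000 × 0.3875 = 120100 km².
True area of crater field: 280000 × cos²(9°) = 280000 × 0.9755 = 273100 km².
Ratio = 120100 / 273100 ≈ 0.440.

0.440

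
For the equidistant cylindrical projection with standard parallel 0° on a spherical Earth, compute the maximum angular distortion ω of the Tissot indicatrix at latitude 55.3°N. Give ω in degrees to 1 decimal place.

Plate carrée maps x = Rλ, y = Rφ. The meridian scale is h = 1 and the parallel scale is k = 1/cos φ = sec φ.
At 55.3°: h = 1.000, k = 1.757; principal scales a = 1.757, b = 1.000.
sin(ω/2) = (a − b)/(a + b) = 0.7566/2.757 = 0.2745, so ω = 2 arcsin(0.2745) ≈ 31.9°.

31.9°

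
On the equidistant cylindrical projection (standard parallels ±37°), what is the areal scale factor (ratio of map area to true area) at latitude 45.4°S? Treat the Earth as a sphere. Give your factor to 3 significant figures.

With standard parallel φ₀ = 37°, the equirectangular projection gives x = Rλ cos φ₀, y = Rφ, so h = 1 and k = cos 37° / cos φ.
Areal scale = h·k = 1 × cos φ₀ / cos φ; at 45.4°, h = 1.000, k = 1.137, so h·k = 1.137.

1.14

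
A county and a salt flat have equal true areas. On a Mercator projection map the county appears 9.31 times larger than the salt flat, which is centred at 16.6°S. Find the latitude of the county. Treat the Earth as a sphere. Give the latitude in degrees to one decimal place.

For equal true areas on Mercator, apparent areas scale as sec²φ, so the ratio is cos²φ₂ / cos²φ₁.
cos²φ₂ / cos²φ₁ = 9.31  ⇒  cos φ₁ = cos 16.6° / √9.31 = 0.9583/3.051 = 0.3141.
φ₁ = arccos(0.3141) ≈ 71.7°.

71.7°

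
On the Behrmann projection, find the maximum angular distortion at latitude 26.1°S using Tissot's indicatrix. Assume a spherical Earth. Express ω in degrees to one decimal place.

The Behrmann projection is cylindrical equal-area with φ₀ = 30°. For cylindrical equal-area with standard parallel φ₀, h = cos φ / cos φ₀ and k = cos φ₀ / cos φ, so h·k = 1.
At 26.1°: h = 1.037, k = 0.9644; principal scales a = 1.037, b = 0.9644.
sin(ω/2) = (a − b)/(a + b) = 0.07259/2.001 = 0.03627, so ω = 2 arcsin(0.03627) ≈ 4.2°.

4.2°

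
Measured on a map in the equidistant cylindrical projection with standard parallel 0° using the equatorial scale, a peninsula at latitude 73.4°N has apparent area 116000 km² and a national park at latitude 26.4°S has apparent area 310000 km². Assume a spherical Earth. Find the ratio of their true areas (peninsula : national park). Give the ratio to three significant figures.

Plate carrée has h = 1 and k = sec φ, giving areal scale sec φ; true area = (apparent area) · cos φ.
True area of peninsula: 116000 × cos(73.4°) = 116000 × 0.2857 = 33140 km².
True area of national park: 310000 × cos(26.4°) = 310000 × 0.8957 = 277700 km².
Ratio = 33140 / 277700 ≈ 0.119.

0.119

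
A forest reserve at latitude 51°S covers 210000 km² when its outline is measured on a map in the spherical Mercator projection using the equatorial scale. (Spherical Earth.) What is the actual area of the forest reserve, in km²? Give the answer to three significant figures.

83200 km²

The Mercator projection is conformal; its linear scale factor is the same in every direction and equals sec φ = 1/cos φ.
Areal scale = k² = sec²φ = 1/cos²(51°) = 1/0.6293² = 2.525.
True area = apparent / (areal scale) = 210000 / 2.525 ≈ 83200 km².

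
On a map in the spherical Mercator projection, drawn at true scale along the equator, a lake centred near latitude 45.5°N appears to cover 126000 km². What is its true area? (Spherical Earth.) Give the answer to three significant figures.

61900 km²

Mercator is conformal, so the point scale is isotropic: h = k = sec φ = 1/cos φ.
Areal scale = k² = sec²φ = 1/cos²(45.5°) = 1/0.7009² = 2.036.
True area = apparent / (areal scale) = 126000 / 2.036 ≈ 61900 km².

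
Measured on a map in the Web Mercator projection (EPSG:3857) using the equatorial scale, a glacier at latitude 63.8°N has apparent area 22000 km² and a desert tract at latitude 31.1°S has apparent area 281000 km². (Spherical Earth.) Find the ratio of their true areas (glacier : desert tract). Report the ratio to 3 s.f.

0.0208

Since Mercator area scale is 1/cos²φ, the true area equals the apparent area multiplied by cos²φ.
True area of glacier: 22000 × cos²(63.8°) = 22000 × 0.1949 = 4288 km².
True area of desert tract: 281000 × cos²(31.1°) = 281000 × 0.7332 = 206000 km².
Ratio = 4288 / 206000 ≈ 0.0208.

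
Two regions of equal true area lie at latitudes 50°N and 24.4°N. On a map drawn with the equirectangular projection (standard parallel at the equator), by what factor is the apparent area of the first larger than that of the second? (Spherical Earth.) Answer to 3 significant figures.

1.42

In the plate carrée (x = Rλ, y = Rφ), meridians are true-scale (h = 1) and parallels are stretched by k = sec φ.
Areal scale at 50°: h·k = 1.000 × 1.556 = 1.556.
Areal scale at 24.4°: h·k = 1.000 × 1.098 = 1.098.
Ratio = 1.556/1.098 ≈ 1.42.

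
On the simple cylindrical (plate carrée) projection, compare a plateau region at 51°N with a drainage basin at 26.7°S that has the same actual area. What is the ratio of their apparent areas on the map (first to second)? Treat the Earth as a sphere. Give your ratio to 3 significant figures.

1.42

Plate carrée maps x = Rλ, y = Rφ. The meridian scale is h = 1 and the parallel scale is k = 1/cos φ = sec φ.
Areal scale at 51°: h·k = 1.000 × 1.589 = 1.589.
Areal scale at 26.7°: h·k = 1.000 × 1.119 = 1.119.
Ratio = 1.589/1.119 ≈ 1.42.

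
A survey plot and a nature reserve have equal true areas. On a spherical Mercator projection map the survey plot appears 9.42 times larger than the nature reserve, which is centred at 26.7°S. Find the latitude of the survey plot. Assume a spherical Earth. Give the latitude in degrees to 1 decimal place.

On Mercator, (apparent₁)/(apparent₂) = sec²φ₁ / sec²φ₂ when true areas are equal.
cos²φ₂ / cos²φ₁ = 9.42  ⇒  cos φ₁ = cos 26.7° / √9.42 = 0.8934/3.069 = 0.2911.
φ₁ = arccos(0.2911) ≈ 73.1°.

73.1°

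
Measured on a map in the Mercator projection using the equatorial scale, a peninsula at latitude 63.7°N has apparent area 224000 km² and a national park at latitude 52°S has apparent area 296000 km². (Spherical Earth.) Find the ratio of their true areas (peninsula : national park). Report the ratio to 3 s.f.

Since Mercator area scale is 1/cos²φ, the true area equals the apparent area multiplied by cos²φ.
True area of peninsula: 224000 × cos²(63.7°) = 224000 × 0.1963 = 43970 km².
True area of national park: 296000 × cos²(52°) = 296000 × 0.3790 = 112200 km².
Ratio = 43970 / 112200 ≈ 0.392.

0.392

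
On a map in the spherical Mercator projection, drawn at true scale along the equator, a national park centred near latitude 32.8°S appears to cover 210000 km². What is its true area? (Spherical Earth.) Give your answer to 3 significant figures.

Mercator is conformal, so the point scale is isotropic: h = k = sec φ = 1/cos φ.
Areal scale = k² = sec²φ = 1/cos²(32.8°) = 1/0.8406² = 1.415.
True area = apparent / (areal scale) = 210000 / 1.415 ≈ 148000 km².

148000 km²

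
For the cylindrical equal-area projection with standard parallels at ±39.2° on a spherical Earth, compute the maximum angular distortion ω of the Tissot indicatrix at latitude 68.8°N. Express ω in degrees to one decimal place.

79.9°

A cylindrical equal-area projection with standard parallel φ₀ has meridian scale h = cos φ / cos φ₀ and parallel scale k = cos φ₀ / cos φ (so areas are preserved, h·k = 1).
At 68.8°: h = 0.4666, k = 2.143; principal scales a = 2.143, b = 0.4666.
sin(ω/2) = (a − b)/(a + b) = 1.676/2.610 = 0.6424, so ω = 2 arcsin(0.6424) ≈ 79.9°.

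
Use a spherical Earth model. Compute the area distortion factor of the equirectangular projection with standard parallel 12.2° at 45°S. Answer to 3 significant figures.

1.38

With standard parallel φ₀ = 12.2°, the equirectangular projection gives x = Rλ cos φ₀, y = Rφ, so h = 1 and k = cos 12.2° / cos φ.
Areal scale = h·k = 1 × cos φ₀ / cos φ; at 45°, h = 1.000, k = 1.382, so h·k = 1.382.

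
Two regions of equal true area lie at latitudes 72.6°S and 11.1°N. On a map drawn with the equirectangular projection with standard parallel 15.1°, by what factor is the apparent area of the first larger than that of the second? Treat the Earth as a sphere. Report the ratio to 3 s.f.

The equidistant cylindrical projection with φ₀ = 15.1° has h = 1 (meridians true) and k = cos φ₀ / cos φ along parallels.
Areal scale at 72.6°: h·k = 1.000 × 3.229 = 3.229.
Areal scale at 11.1°: h·k = 1.000 × 0.9839 = 0.9839.
Ratio = 3.229/0.9839 ≈ 3.28.

3.28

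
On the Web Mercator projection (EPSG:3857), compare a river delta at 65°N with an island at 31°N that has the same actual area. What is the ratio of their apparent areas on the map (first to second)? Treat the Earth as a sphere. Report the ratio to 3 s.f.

On Mercator, area is exaggerated by sec²φ = 1/cos²φ.
At 65°: sec²(65°) = 1/0.4226² = 5.599.
At 31°: sec²(31°) = 1/0.8572² = 1.361.
Ratio = 5.599/1.361 = cos²(31°)/cos²(65°) ≈ 4.11.

4.11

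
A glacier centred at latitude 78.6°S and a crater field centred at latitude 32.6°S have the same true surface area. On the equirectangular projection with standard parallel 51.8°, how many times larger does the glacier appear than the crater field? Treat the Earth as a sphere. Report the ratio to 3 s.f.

With standard parallel φ₀ = 51.8°, the equirectangular projection gives x = Rλ cos φ₀, y = Rφ, so h = 1 and k = cos 51.8° / cos φ.
Areal scale at 78.6°: h·k = 1.000 × 3.129 = 3.129.
Areal scale at 32.6°: h·k = 1.000 × 0.7341 = 0.7341.
Ratio = 3.129/0.7341 ≈ 4.26.

4.26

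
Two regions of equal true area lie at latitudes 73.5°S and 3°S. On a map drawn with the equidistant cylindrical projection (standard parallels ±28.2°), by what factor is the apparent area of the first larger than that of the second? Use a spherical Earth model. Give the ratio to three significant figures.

The equidistant cylindrical projection with φ₀ = 28.2° has h = 1 (meridians true) and k = cos φ₀ / cos φ along parallels.
Areal scale at 73.5°: h·k = 1.000 × 3.103 = 3.103.
Areal scale at 3°: h·k = 1.000 × 0.8825 = 0.8825.
Ratio = 3.103/0.8825 ≈ 3.52.

3.52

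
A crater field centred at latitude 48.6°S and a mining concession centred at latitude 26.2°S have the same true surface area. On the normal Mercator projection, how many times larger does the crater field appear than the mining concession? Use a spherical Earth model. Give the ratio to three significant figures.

1.84

Mercator is conformal with k = sec φ, so areal scale = k² = sec²φ.
At 48.6°: sec²(48.6°) = 1/0.6613² = 2.287.
At 26.2°: sec²(26.2°) = 1/0.8973² = 1.242.
Ratio = 2.287/1.242 = cos²(26.2°)/cos²(48.6°) ≈ 1.84.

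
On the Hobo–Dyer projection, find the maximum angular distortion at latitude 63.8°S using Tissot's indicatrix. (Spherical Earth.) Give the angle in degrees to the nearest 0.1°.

63.6°

The Hobo–Dyer projection is cylindrical equal-area with φ₀ = 37.5°. A cylindrical equal-area projection with standard parallel φ₀ has meridian scale h = cos φ / cos φ₀ and parallel scale k = cos φ₀ / cos φ (so areas are preserved, h·k = 1).
At 63.8°: h = 0.5565, k = 1.797; principal scales a = 1.797, b = 0.5565.
sin(ω/2) = (a − b)/(a + b) = 1.240/2.353 = 0.5271, so ω = 2 arcsin(0.5271) ≈ 63.6°.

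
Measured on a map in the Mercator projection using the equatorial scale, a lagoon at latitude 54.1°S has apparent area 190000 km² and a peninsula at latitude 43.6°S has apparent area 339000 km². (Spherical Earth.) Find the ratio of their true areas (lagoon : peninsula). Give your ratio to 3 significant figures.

0.367

On Mercator the areal scale is sec²φ, so true area = apparent × cos²φ.
True area of lagoon: 190000 × cos²(54.1°) = 190000 × 0.3438 = 65330 km².
True area of peninsula: 339000 × cos²(43.6°) = 339000 × 0.5244 = 177800 km².
Ratio = 65330 / 177800 ≈ 0.367.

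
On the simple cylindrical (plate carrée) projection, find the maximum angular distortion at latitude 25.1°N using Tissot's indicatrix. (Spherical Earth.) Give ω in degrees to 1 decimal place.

In the plate carrée (x = Rλ, y = Rφ), meridians are true-scale (h = 1) and parallels are stretched by k = sec φ.
At 25.1°: h = 1.000, k = 1.104; principal scales a = 1.104, b = 1.000.
sin(ω/2) = (a − b)/(a + b) = 0.1043/2.104 = 0.04956, so ω = 2 arcsin(0.04956) ≈ 5.7°.

5.7°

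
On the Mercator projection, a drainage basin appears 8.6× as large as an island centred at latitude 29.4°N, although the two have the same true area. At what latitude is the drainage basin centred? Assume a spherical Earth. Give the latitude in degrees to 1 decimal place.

72.7°

On Mercator, (apparent₁)/(apparent₂) = sec²φ₁ / sec²φ₂ when true areas are equal.
cos²φ₂ / cos²φ₁ = 8.6  ⇒  cos φ₁ = cos 29.4° / √8.6 = 0.8712/2.933 = 0.2971.
φ₁ = arccos(0.2971) ≈ 72.7°.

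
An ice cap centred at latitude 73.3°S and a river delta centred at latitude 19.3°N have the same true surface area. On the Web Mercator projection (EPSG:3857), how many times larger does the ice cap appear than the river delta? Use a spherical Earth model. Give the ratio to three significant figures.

10.8

Mercator is conformal with k = sec φ, so areal scale = k² = sec²φ.
At 73.3°: sec²(73.3°) = 1/0.2874² = 12.11.
At 19.3°: sec²(19.3°) = 1/0.9438² = 1.123.
Ratio = 12.11/1.123 = cos²(19.3°)/cos²(73.3°) ≈ 10.8.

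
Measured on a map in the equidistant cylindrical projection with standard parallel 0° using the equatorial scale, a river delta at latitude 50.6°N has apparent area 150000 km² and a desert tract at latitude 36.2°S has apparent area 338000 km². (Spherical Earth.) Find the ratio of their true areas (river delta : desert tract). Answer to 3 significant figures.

Plate carrée has h = 1 and k = sec φ, giving areal scale sec φ; true area = (apparent area) · cos φ.
True area of river delta: 150000 × cos(50.6°) = 150000 × 0.6347 = 95210 km².
True area of desert tract: 338000 × cos(36.2°) = 338000 × 0.8070 = 272800 km².
Ratio = 95210 / 272800 ≈ 0.349.

0.349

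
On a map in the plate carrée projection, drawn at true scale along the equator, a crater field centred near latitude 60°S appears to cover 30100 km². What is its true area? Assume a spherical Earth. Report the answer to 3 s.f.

15100 km²

For the equirectangular projection with φ₀ = 0 (plate carrée), h = 1 along meridians and k = sec φ along parallels.
Areal scale = h·k = 1 × sec φ; at 60°, h = 1.000, k = 2.000, so h·k = 2.000.
True area = apparent / (areal scale) = 30100 / 2.000 ≈ 15100 km².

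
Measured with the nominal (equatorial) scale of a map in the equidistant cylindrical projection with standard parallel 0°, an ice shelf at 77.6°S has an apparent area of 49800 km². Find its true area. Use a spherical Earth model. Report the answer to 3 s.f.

10700 km²

In the plate carrée (x = Rλ, y = Rφ), meridians are true-scale (h = 1) and parallels are stretched by k = sec φ.
Areal scale = h·k = 1 × sec φ; at 77.6°, h = 1.000, k = 4.657, so h·k = 4.657.
True area = apparent / (areal scale) = 49800 / 4.657 ≈ 10700 km².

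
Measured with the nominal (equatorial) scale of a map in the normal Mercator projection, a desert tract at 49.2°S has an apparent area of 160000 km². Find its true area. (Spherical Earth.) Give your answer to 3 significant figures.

For Mercator, h = k = sec φ (a conformal cylindrical projection has a single point scale, 1/cos φ).
Areal scale = k² = sec²φ = 1/cos²(49.2°) = 1/0.6534² = 2.342.
True area = apparent / (areal scale) = 160000 / 2.342 ≈ 68300 km².

68300 km²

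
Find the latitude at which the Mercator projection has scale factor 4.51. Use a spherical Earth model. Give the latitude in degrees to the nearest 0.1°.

Mercator scale is k = sec φ = 1/cos φ.
1/cos φ = 4.51  ⇒  cos φ = 0.2217  ⇒  φ = arccos(0.2217) ≈ 77.2°.

77.2°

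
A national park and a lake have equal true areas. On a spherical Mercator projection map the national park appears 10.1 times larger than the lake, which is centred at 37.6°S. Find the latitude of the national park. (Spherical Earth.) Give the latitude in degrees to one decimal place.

Mercator areal scale is sec²φ, so apparent-area ratio = sec²φ₁ / sec²φ₂ = cos²φ₂ / cos²φ₁.
cos²φ₂ / cos²φ₁ = 10.1  ⇒  cos φ₁ = cos 37.6° / √10.1 = 0.7923/3.178 = 0.2493.
φ₁ = arccos(0.2493) ≈ 75.6°.

75.6°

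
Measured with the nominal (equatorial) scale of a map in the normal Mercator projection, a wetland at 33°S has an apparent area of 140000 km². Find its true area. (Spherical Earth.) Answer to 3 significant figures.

For Mercator, h = k = sec φ (a conformal cylindrical projection has a single point scale, 1/cos φ).
Areal scale = k² = sec²φ = 1/cos²(33°) = 1/0.8387² = 1.422.
True area = apparent / (areal scale) = 140000 / 1.422 ≈ 98500 km².

98500 km²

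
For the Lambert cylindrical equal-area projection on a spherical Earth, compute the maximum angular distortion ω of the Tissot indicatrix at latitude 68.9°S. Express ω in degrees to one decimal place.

100.8°

The Lambert cylindrical equal-area projection is the cylindrical equal-area projection with its standard parallel at the equator (φ₀ = 0). Cylindrical equal-area (φ₀ = 0°): h = cos φ / cos 0° along meridians, k = cos 0° / cos φ along parallels; h·k = 1.
At 68.9°: h = 0.3600, k = 2.778; principal scales a = 2.778, b = 0.3600.
sin(ω/2) = (a − b)/(a + b) = 2.418/3.138 = 0.7705, so ω = 2 arcsin(0.7705) ≈ 100.8°.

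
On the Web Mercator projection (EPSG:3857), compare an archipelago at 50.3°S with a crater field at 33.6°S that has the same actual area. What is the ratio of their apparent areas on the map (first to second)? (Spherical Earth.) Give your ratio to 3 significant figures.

On Mercator, area is exaggerated by sec²φ = 1/cos²φ.
At 50.3°: sec²(50.3°) = 1/0.6388² = 2.451.
At 33.6°: sec²(33.6°) = 1/0.8329² = 1.441.
Ratio = 2.451/1.441 = cos²(33.6°)/cos²(50.3°) ≈ 1.70.

1.70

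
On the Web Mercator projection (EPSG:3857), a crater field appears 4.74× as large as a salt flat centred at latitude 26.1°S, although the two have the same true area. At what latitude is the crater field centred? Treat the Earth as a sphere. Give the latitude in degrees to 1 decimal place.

For equal true areas on Mercator, apparent areas scale as sec²φ, so the ratio is cos²φ₂ / cos²φ₁.
cos²φ₂ / cos²φ₁ = 4.74  ⇒  cos φ₁ = cos 26.1° / √4.74 = 0.8980/2.177 = 0.4125.
φ₁ = arccos(0.4125) ≈ 65.6°.

65.6°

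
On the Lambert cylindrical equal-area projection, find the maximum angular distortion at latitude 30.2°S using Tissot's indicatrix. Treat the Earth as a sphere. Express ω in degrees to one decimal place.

The Lambert cylindrical equal-area projection is the cylindrical equal-area projection with its standard parallel at the equator (φ₀ = 0). A cylindrical equal-area projection with standard parallel φ₀ has meridian scale h = cos φ / cos φ₀ and parallel scale k = cos φ₀ / cos φ (so areas are preserved, h·k = 1).
At 30.2°: h = 0.8643, k = 1.157; principal scales a = 1.157, b = 0.8643.
sin(ω/2) = (a − b)/(a + b) = 0.2928/2.021 = 0.1448, so ω = 2 arcsin(0.1448) ≈ 16.7°.

16.7°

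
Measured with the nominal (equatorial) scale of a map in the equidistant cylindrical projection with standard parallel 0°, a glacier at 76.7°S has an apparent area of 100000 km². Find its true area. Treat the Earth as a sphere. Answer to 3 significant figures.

23000 km²

In the plate carrée (x = Rλ, y = Rφ), meridians are true-scale (h = 1) and parallels are stretched by k = sec φ.
Areal scale = h·k = 1 × sec φ; at 76.7°, h = 1.000, k = 4.347, so h·k = 4.347.
True area = apparent / (areal scale) = 100000 / 4.347 ≈ 23000 km².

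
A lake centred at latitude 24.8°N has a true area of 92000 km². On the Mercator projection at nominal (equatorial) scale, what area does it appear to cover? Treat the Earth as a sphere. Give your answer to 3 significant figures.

For Mercator, h = k = sec φ (a conformal cylindrical projection has a single point scale, 1/cos φ).
Areal scale = k² = sec²φ = 1/cos²(24.8°) = 1/0.9078² = 1.214.
Apparent area = 92000 × 1.214 ≈ 112000 km².

112000 km²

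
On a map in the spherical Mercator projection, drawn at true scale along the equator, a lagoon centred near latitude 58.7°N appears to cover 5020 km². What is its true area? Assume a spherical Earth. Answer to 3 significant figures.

1350 km²

Mercator is conformal, so the point scale is isotropic: h = k = sec φ = 1/cos φ.
Areal scale = k² = sec²φ = 1/cos²(58.7°) = 1/0.5195² = 3.705.
True area = apparent / (areal scale) = 5020 / 3.705 ≈ 1350 km².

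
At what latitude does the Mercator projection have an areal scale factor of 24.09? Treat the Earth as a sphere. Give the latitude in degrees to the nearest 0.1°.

Mercator areal scale is sec²φ.
sec²φ = 24.09  ⇒  cos²φ = 0.04151  ⇒  cos φ = 0.2037.
φ = arccos(0.2037) ≈ 78.2°.

78.2°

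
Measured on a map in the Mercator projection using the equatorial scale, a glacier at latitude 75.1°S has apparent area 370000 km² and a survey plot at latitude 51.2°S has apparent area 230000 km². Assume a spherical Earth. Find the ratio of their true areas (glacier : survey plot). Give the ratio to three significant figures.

0.271

Since Mercator area scale is 1/cos²φ, the true area equals the apparent area multiplied by cos²φ.
True area of glacier: 370000 × cos²(75.1°) = 370000 × 0.06612 = 24460 km².
True area of survey plot: 230000 × cos²(51.2°) = 230000 × 0.3926 = 90310 km².
Ratio = 24460 / 90310 ≈ 0.271.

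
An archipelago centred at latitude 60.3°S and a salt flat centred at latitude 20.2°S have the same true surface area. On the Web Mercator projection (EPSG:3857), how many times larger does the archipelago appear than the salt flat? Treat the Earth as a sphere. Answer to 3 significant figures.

3.59

On Mercator, area is exaggerated by sec²φ = 1/cos²φ.
At 60.3°: sec²(60.3°) = 1/0.4955² = 4.074.
At 20.2°: sec²(20.2°) = 1/0.9385² = 1.135.
Ratio = 4.074/1.135 = cos²(20.2°)/cos²(60.3°) ≈ 3.59.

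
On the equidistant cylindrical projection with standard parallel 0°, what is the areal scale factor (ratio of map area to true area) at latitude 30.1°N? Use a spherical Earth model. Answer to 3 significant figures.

For the equirectangular projection with φ₀ = 0 (plate carrée), h = 1 along meridians and k = sec φ along parallels.
Areal scale = h·k = 1 × sec φ; at 30.1°, h = 1.000, k = 1.156, so h·k = 1.156.

1.16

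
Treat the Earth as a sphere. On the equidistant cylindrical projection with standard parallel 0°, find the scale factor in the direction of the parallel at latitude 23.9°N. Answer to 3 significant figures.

1.09

In the plate carrée (x = Rλ, y = Rφ), meridians are true-scale (h = 1) and parallels are stretched by k = sec φ.
k = 1/cos 23.9° = 1/0.9143 = 1.094.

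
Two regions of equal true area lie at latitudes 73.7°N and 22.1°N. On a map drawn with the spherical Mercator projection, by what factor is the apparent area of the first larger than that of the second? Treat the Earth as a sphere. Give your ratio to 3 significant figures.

10.9

Mercator is conformal with k = sec φ, so areal scale = k² = sec²φ.
At 73.7°: sec²(73.7°) = 1/0.2807² = 12.69.
At 22.1°: sec²(22.1°) = 1/0.9265² = 1.165.
Ratio = 12.69/1.165 = cos²(22.1°)/cos²(73.7°) ≈ 10.9.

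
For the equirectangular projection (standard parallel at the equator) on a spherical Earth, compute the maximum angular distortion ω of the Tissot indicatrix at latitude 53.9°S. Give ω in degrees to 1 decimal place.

Plate carrée maps x = Rλ, y = Rφ. The meridian scale is h = 1 and the parallel scale is k = 1/cos φ = sec φ.
At 53.9°: h = 1.000, k = 1.697; principal scales a = 1.697, b = 1.000.
sin(ω/2) = (a − b)/(a + b) = 0.6972/2.697 = 0.2585, so ω = 2 arcsin(0.2585) ≈ 30.0°.

30.0°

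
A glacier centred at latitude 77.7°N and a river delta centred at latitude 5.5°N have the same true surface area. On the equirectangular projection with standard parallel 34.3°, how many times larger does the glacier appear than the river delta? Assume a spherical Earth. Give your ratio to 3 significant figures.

4.67

With standard parallel φ₀ = 34.3°, the equirectangular projection gives x = Rλ cos φ₀, y = Rφ, so h = 1 and k = cos 34.3° / cos φ.
Areal scale at 77.7°: h·k = 1.000 × 3.878 = 3.878.
Areal scale at 5.5°: h·k = 1.000 × 0.8299 = 0.8299.
Ratio = 3.878/0.8299 ≈ 4.67.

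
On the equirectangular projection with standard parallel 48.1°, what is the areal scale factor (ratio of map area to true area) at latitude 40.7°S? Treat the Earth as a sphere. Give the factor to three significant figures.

In the equirectangular projection with standard parallel φ₀ = 48.1° (x = Rλ cos φ₀, y = Rφ), meridians are true-scale (h = 1) and the parallel scale is k = cos φ₀ / cos φ.
Areal scale = h·k = 1 × cos φ₀ / cos φ; at 40.7°, h = 1.000, k = 0.8809, so h·k = 0.8809.

0.881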